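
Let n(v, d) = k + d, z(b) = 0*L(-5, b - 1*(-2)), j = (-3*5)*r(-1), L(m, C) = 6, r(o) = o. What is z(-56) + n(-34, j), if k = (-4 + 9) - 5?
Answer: 15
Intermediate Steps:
j = 15 (j = -3*5*(-1) = -15*(-1) = 15)
k = 0 (k = 5 - 5 = 0)
z(b) = 0 (z(b) = 0*6 = 0)
n(v, d) = d (n(v, d) = 0 + d = d)
z(-56) + n(-34, j) = 0 + 15 = 15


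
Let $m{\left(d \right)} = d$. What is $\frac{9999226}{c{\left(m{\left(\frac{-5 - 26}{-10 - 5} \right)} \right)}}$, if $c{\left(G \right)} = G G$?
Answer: $\frac{2249825850}{961} \approx 2.3411 \cdot 10^{6}$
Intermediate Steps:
$c{\left(G \right)} = G^{2}$
$\frac{9999226}{c{\left(m{\left(\frac{-5 - 26}{-10 - 5} \right)} \right)}} = \frac{9999226}{\left(\frac{-5 - 26}{-10 - 5}\right)^{2}} = \frac{9999226}{\left(- \frac{31}{-15}\right)^{2}} = \frac{9999226}{\left(\left(-31\right) \left(- \frac{1}{15}\right)\right)^{2}} = \frac{9999226}{\left(\frac{31}{15}\right)^{2}} = \frac{9999226}{\frac{961}{225}} = 9999226 \cdot \frac{225}{961} = \frac{2249825850}{961}$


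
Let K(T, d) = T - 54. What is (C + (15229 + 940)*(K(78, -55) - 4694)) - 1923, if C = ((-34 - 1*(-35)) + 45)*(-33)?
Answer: -75512671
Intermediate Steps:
K(T, d) = -54 + T
C = -1518 (C = ((-34 + 35) + 45)*(-33) = (1 + 45)*(-33) = 46*(-33) = -1518)
(C + (15229 + 940)*(K(78, -55) - 4694)) - 1923 = (-1518 + (15229 + 940)*((-54 + 78) - 4694)) - 1923 = (-1518 + 16169*(24 - 4694)) - 1923 = (-1518 + 16169*(-4670)) - 1923 = (-1518 - 75509230) - 1923 = -75510748 - 1923 = -75512671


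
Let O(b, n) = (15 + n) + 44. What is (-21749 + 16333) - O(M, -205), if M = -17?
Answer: -5270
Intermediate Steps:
O(b, n) = 59 + n
(-21749 + 16333) - O(M, -205) = (-21749 + 16333) - (59 - 205) = -5416 - 1*(-146) = -5416 + 146 = -5270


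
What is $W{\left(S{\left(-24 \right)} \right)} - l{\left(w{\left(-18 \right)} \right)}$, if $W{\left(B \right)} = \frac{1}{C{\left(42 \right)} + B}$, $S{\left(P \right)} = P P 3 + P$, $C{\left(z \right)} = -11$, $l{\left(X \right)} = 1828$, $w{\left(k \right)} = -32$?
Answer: $- \frac{3094803}{1693} \approx -1828.0$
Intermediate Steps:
$S{\left(P \right)} = P + 3 P^{2}$ ($S{\left(P \right)} = P 3 P + P = 3 P^{2} + P = P + 3 P^{2}$)
$W{\left(B \right)} = \frac{1}{-11 + B}$
$W{\left(S{\left(-24 \right)} \right)} - l{\left(w{\left(-18 \right)} \right)} = \frac{1}{-11 - 24 \left(1 + 3 \left(-24\right)\right)} - 1828 = \frac{1}{-11 - 24 \left(1 - 72\right)} - 1828 = \frac{1}{-11 - -1704} - 1828 = \frac{1}{-11 + 1704} - 1828 = \frac{1}{1693} - 1828 = - \frac{3094803}{1693}$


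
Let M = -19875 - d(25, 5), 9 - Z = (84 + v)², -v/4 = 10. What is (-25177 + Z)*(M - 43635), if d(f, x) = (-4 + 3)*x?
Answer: 1721239520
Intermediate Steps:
v = -40 (v = -4*10 = -40)
Z = -1927 (Z = 9 - (84 - 40)² = 9 - 1*44² = 9 - 1*1936 = 9 - 1936 = -1927)
d(f, x) = -x
M = -19870 (M = -19875 - (-1)*5 = -19875 - 1*(-5) = -19875 + 5 = -19870)
(-25177 + Z)*(M - 43635) = (-25177 - 1927)*(-19870 - 43635) = -27104*(-63505) = 1721239520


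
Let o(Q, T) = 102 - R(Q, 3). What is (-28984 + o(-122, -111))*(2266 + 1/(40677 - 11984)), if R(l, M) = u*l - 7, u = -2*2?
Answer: -1909133488057/28693 ≈ -6.6537e+7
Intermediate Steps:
u = -4
R(l, M) = -7 - 4*l (R(l, M) = -4*l - 7 = -7 - 4*l)
o(Q, T) = 109 + 4*Q (o(Q, T) = 102 - (-7 - 4*Q) = 102 + (7 + 4*Q) = 109 + 4*Q)
(-28984 + o(-122, -111))*(2266 + 1/(40677 - 11984)) = (-28984 + (109 + 4*(-122)))*(2266 + 1/(40677 - 11984)) = (-28984 + (109 - 488))*(2266 + 1/28693) = (-28984 - 379)*(2266 + 1/28693) = -29363*65018339/28693 = -1909133488057/28693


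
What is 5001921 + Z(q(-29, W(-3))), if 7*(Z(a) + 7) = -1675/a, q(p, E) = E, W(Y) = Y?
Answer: 105041869/21 ≈ 5.0020e+6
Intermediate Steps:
Z(a) = -7 - 1675/(7*a) (Z(a) = -7 + (-1675/a)/7 = -7 - 1675/(7*a))
5001921 + Z(q(-29, W(-3))) = 5001921 + (-7 - 1675/7/(-3)) = 5001921 + (-7 - 1675/7*(-1/3)) = 5001921 + (-7 + 1675/21) = 5001921 + 1528/21 = 105041869/21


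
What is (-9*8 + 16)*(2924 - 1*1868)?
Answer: -59136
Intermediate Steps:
(-9*8 + 16)*(2924 - 1*1868) = (-72 + 16)*(2924 - 1868) = -56*1056 = -59136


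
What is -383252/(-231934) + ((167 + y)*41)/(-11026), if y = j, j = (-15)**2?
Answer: 124523326/639326071 ≈ 0.19477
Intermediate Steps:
j = 225
y = 225
-383252/(-231934) + ((167 + y)*41)/(-11026) = -383252/(-231934) + ((167 + 225)*41)/(-11026) = -383252*(-1/231934) + (392*41)*(-1/11026) = 191626/115967 + 16072*(-1/11026) = 191626/115967 - 8036/5513 = 124523326/639326071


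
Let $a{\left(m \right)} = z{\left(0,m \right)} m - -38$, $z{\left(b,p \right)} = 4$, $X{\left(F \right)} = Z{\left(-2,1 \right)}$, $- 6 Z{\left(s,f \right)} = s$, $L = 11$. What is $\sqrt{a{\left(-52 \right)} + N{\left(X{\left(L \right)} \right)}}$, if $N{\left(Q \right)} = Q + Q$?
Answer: $\frac{2 i \sqrt{381}}{3} \approx 13.013 i$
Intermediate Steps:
$Z{\left(s,f \right)} = - \frac{s}{6}$
$X{\left(F \right)} = \frac{1}{3}$ ($X{\left(F \right)} = \left(- \frac{1}{6}\right) \left(-2\right) = \frac{1}{3}$)
$N{\left(Q \right)} = 2 Q$
$a{\left(m \right)} = 38 + 4 m$ ($a{\left(m \right)} = 4 m - -38 = 4 m + 38 = 38 + 4 m$)
$\sqrt{a{\left(-52 \right)} + N{\left(X{\left(L \right)} \right)}} = \sqrt{\left(38 + 4 \left(-52\right)\right) + 2 \cdot \frac{1}{3}} = \sqrt{\left(38 - 208\right) + \frac{2}{3}} = \sqrt{-170 + \frac{2}{3}} = \sqrt{- \frac{508}{3}} = \frac{2 i \sqrt{381}}{3}$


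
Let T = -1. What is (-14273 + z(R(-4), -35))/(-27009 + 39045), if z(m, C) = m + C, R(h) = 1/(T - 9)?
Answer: -143081/120360 ≈ -1.1888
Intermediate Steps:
R(h) = -⅒ (R(h) = 1/(-1 - 9) = 1/(-10) = -⅒)
z(m, C) = C + m
(-14273 + z(R(-4), -35))/(-27009 + 39045) = (-14273 + (-35 - ⅒))/(-27009 + 39045) = (-14273 - 351/10)/12036 = -143081/10*1/12036 = -143081/120360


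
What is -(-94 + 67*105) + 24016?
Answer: 17075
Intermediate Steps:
-(-94 + 67*105) + 24016 = -(-94 + 7035) + 24016 = -1*6941 + 24016 = -6941 + 24016 = 17075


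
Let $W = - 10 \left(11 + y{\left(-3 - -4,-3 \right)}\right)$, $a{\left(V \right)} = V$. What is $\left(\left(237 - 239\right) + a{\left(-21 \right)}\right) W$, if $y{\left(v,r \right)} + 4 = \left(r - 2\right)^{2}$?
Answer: $7360$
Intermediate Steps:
$y{\left(v,r \right)} = -4 + \left(-2 + r\right)^{2}$ ($y{\left(v,r \right)} = -4 + \left(r - 2\right)^{2} = -4 + \left(-2 + r\right)^{2}$)
$W = -320$ ($W = - 10 \left(11 - 3 \left(-4 - 3\right)\right) = - 10 \left(11 - -21\right) = - 10 \left(11 + 21\right) = \left(-10\right) 32 = -320$)
$\left(\left(237 - 239\right) + a{\left(-21 \right)}\right) W = \left(\left(237 - 239\right) - 21\right) \left(-320\right) = \left(-2 - 21\right) \left(-320\right) = \left(-23\right) \left(-320\right) = 7360$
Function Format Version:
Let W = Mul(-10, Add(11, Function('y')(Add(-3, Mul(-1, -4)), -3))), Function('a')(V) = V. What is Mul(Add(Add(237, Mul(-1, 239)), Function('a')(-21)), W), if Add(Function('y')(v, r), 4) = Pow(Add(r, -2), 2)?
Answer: 7360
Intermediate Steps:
Function('y')(v, r) = Add(-4, Pow(Add(-2, r), 2)) (Function('y')(v, r) = Add(-4, Pow(Add(r, -2), 2)) = Add(-4, Pow(Add(-2, r), 2)))
W = -320 (W = Mul(-10, Add(11, Mul(-3, Add(-4, -3)))) = Mul(-10, Add(11, Mul(-3, -7))) = Mul(-10, Add(11, 21)) = Mul(-10, 32) = -320)
Mul(Add(Add(237, Mul(-1, 239)), Function('a')(-21)), W) = Mul(Add(Add(237, Mul(-1, 239)), -21), -320) = Mul(Add(Add(237, -239), -21), -320) = Mul(Add(-2, -21), -320) = Mul(-23, -320) = 7360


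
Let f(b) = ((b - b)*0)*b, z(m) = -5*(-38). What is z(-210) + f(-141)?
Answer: 190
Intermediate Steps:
z(m) = 190
f(b) = 0 (f(b) = (0*0)*b = 0*b = 0)
z(-210) + f(-141) = 190 + 0 = 190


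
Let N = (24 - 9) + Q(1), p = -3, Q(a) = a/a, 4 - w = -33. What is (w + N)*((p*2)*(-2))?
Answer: 636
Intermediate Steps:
w = 37 (w = 4 - 1*(-33) = 4 + 33 = 37)
Q(a) = 1
N = 16 (N = (24 - 9) + 1 = 15 + 1 = 16)
(w + N)*((p*2)*(-2)) = (37 + 16)*(-3*2*(-2)) = 53*(-6*(-2)) = 53*12 = 636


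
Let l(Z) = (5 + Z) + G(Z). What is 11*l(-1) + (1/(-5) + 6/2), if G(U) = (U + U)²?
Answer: 454/5 ≈ 90.800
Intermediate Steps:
G(U) = 4*U² (G(U) = (2*U)² = 4*U²)
l(Z) = 5 + Z + 4*Z² (l(Z) = (5 + Z) + 4*Z² = 5 + Z + 4*Z²)
11*l(-1) + (1/(-5) + 6/2) = 11*(5 - 1 + 4*(-1)²) + (1/(-5) + 6/2) = 11*(5 - 1 + 4*1) + (1*(-⅕) + 6*(½)) = 11*(5 - 1 + 4) + (-⅕ + 3) = 11*8 + 14/5 = 88 + 14/5 = 454/5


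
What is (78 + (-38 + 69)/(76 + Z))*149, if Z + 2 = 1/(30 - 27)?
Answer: 2605563/223 ≈ 11684.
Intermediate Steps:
Z = -5/3 (Z = -2 + 1/(30 - 27) = -2 + 1/3 = -2 + ⅓ = -5/3 ≈ -1.6667)
(78 + (-38 + 69)/(76 + Z))*149 = (78 + (-38 + 69)/(76 - 5/3))*149 = (78 + 31/(223/3))*149 = (78 + 31*(3/223))*149 = (78 + 93/223)*149 = (17487/223)*149 = 2605563/223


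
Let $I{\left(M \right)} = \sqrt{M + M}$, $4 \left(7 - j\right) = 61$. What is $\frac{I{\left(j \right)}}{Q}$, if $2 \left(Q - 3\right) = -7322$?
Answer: $- \frac{i \sqrt{66}}{7316} \approx - 0.0011104 i$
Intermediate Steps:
$j = - \frac{33}{4}$ ($j = 7 - \frac{61}{4} = - \frac{33}{4} \approx -8.25$)
$I{\left(M \right)} = \sqrt{2} \sqrt{M}$ ($I{\left(M \right)} = \sqrt{2 M} = \sqrt{2} \sqrt{M}$)
$Q = -3658$ ($Q = 3 + \frac{1}{2} \left(-7322\right) = 3 - 3661 = -3658$)
$\frac{I{\left(j \right)}}{Q} = \frac{\sqrt{2} \sqrt{- \frac{33}{4}}}{-3658} = \sqrt{2} \frac{i \sqrt{33}}{2} \left(- \frac{1}{3658}\right) = \frac{i \sqrt{66}}{2} \left(- \frac{1}{3658}\right) = - \frac{i \sqrt{66}}{7316}$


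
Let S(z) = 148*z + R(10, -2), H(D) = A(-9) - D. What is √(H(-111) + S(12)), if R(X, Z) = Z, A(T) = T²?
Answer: √1966 ≈ 44.340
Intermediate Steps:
H(D) = 81 - D (H(D) = (-9)² - D = 81 - D)
S(z) = -2 + 148*z (S(z) = 148*z - 2 = -2 + 148*z)
√(H(-111) + S(12)) = √((81 - 1*(-111)) + (-2 + 148*12)) = √((81 + 111) + (-2 + 1776)) = √(192 + 1774) = √1966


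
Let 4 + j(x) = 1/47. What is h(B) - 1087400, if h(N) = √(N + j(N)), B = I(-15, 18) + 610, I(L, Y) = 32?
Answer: -1087400 + √1409389/47 ≈ -1.0874e+6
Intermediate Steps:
j(x) = -187/47 (j(x) = -4 + 1/47 = -187/47)
B = 642 (B = 32 + 610 = 642)
h(N) = √(-187/47 + N) (h(N) = √(N - 187/47) = √(-187/47 + N))
h(B) - 1087400 = √(-8789 + 2209*642)/47 - 1087400 = √(-8789 + 1418178)/47 - 1087400 = √1409389/47 - 1087400 = -1087400 + √1409389/47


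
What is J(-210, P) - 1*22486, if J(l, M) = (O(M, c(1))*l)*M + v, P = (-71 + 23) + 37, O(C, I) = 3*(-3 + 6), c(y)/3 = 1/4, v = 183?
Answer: -1513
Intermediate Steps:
c(y) = ¾ (c(y) = 3/4 = 3*(¼) = ¾)
O(C, I) = 9 (O(C, I) = 3*3 = 9)
P = -11 (P = -48 + 37 = -11)
J(l, M) = 183 + 9*M*l (J(l, M) = (9*l)*M + 183 = 9*M*l + 183 = 183 + 9*M*l)
J(-210, P) - 1*22486 = (183 + 9*(-11)*(-210)) - 1*22486 = (183 + 20790) - 22486 = 20973 - 22486 = -1513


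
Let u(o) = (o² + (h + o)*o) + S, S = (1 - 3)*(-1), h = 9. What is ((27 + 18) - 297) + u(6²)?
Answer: 2666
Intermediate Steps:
S = 2 (S = -2*(-1) = 2)
u(o) = 2 + o² + o*(9 + o) (u(o) = (o² + (9 + o)*o) + 2 = (o² + o*(9 + o)) + 2 = 2 + o² + o*(9 + o))
((27 + 18) - 297) + u(6²) = ((27 + 18) - 297) + (2 + 2*(6²)² + 9*6²) = (45 - 297) + (2 + 2*36² + 9*36) = -252 + (2 + 2*1296 + 324) = -252 + (2 + 2592 + 324) = -252 + 2918 = 2666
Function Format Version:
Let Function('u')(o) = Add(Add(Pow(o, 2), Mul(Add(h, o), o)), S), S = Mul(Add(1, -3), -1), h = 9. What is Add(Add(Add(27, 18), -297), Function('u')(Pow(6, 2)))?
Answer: 2666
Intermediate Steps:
S = 2 (S = Mul(-2, -1) = 2)
Function('u')(o) = Add(2, Pow(o, 2), Mul(o, Add(9, o))) (Function('u')(o) = Add(Add(Pow(o, 2), Mul(Add(9, o), o)), 2) = Add(Add(Pow(o, 2), Mul(o, Add(9, o))), 2) = Add(2, Pow(o, 2), Mul(o, Add(9, o))))
Add(Add(Add(27, 18), -297), Function('u')(Pow(6, 2))) = Add(Add(Add(27, 18), -297), Add(2, Mul(2, Pow(Pow(6, 2), 2)), Mul(9, Pow(6, 2)))) = Add(Add(45, -297), Add(2, Mul(2, Pow(36, 2)), Mul(9, 36))) = Add(-252, Add(2, Mul(2, 1296), 324)) = Add(-252, Add(2, 2592, 324)) = Add(-252, 2918) = 2666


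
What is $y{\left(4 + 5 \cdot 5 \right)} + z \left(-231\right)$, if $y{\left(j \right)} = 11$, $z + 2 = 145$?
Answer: $-33022$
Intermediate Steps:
$z = 143$ ($z = -2 + 145 = 143$)
$y{\left(4 + 5 \cdot 5 \right)} + z \left(-231\right) = 11 + 143 \left(-231\right) = 11 - 33033 = -33022$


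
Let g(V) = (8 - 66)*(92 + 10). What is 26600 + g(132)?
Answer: 20684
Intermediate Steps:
g(V) = -5916 (g(V) = -58*102 = -5916)
26600 + g(132) = 26600 - 5916 = 20684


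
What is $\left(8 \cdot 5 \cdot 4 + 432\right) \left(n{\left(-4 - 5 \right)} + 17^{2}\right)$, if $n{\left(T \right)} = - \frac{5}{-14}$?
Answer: $\frac{1199096}{7} \approx 1.713 \cdot 10^{5}$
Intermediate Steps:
$n{\left(T \right)} = \frac{5}{14}$ ($n{\left(T \right)} = \left(-5\right) \left(- \frac{1}{14}\right) = \frac{5}{14}$)
$\left(8 \cdot 5 \cdot 4 + 432\right) \left(n{\left(-4 - 5 \right)} + 17^{2}\right) = \left(8 \cdot 5 \cdot 4 + 432\right) \left(\frac{5}{14} + 17^{2}\right) = \left(40 \cdot 4 + 432\right) \left(\frac{5}{14} + 289\right) = \left(160 + 432\right) \frac{4051}{14} = 592 \cdot \frac{4051}{14} = \frac{1199096}{7}$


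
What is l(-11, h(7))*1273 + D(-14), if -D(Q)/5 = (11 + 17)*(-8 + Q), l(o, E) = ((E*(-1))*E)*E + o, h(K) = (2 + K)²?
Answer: -676535316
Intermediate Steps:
l(o, E) = o - E³ (l(o, E) = ((-E)*E)*E + o = (-E²)*E + o = -E³ + o = o - E³)
D(Q) = 1120 - 140*Q (D(Q) = -5*(11 + 17)*(-8 + Q) = -140*(-8 + Q) = -5*(-224 + 28*Q) = 1120 - 140*Q)
l(-11, h(7))*1273 + D(-14) = (-11 - ((2 + 7)²)³)*1273 + (1120 - 140*(-14)) = (-11 - (9²)³)*1273 + (1120 + 1960) = (-11 - 1*81³)*1273 + 3080 = (-11 - 1*531441)*1273 + 3080 = (-11 - 531441)*1273 + 3080 = -531452*1273 + 3080 = -676538396 + 3080 = -676535316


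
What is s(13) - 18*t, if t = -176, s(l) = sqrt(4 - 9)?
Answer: 3168 + I*sqrt(5) ≈ 3168.0 + 2.2361*I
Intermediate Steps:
s(l) = I*sqrt(5) (s(l) = sqrt(-5) = I*sqrt(5))
s(13) - 18*t = I*sqrt(5) - 18*(-176) = I*sqrt(5) + 3168 = 3168 + I*sqrt(5)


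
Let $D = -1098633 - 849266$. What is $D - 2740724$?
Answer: $-4688623$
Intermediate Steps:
$D = -1947899$ ($D = -1098633 - 849266 = -1947899$)
$D - 2740724 = -1947899 - 2740724 = -4688623$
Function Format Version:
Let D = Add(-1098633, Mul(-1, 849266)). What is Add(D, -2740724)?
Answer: -4688623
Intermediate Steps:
D = -1947899 (D = Add(-1098633, -849266) = -1947899)
Add(D, -2740724) = Add(-1947899, -2740724) = -4688623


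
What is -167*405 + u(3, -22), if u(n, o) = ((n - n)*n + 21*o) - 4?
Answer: -68101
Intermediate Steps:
u(n, o) = -4 + 21*o (u(n, o) = (0*n + 21*o) - 4 = (0 + 21*o) - 4 = 21*o - 4 = -4 + 21*o)
-167*405 + u(3, -22) = -167*405 + (-4 + 21*(-22)) = -67635 + (-4 - 462) = -67635 - 466 = -68101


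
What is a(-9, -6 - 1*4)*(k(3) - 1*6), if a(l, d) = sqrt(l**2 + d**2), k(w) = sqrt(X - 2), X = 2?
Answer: -6*sqrt(181) ≈ -80.722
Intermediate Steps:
k(w) = 0 (k(w) = sqrt(2 - 2) = sqrt(0) = 0)
a(l, d) = sqrt(d**2 + l**2)
a(-9, -6 - 1*4)*(k(3) - 1*6) = sqrt((-6 - 1*4)**2 + (-9)**2)*(0 - 1*6) = sqrt((-6 - 4)**2 + 81)*(0 - 6) = sqrt((-10)**2 + 81)*(-6) = sqrt(100 + 81)*(-6) = sqrt(181)*(-6) = -6*sqrt(181)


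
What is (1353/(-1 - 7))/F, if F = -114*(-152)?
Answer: -451/46208 ≈ -0.0097602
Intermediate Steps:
F = 17328
(1353/(-1 - 7))/F = (1353/(-1 - 7))/17328 = (1353/(-8))*(1/17328) = (1353*(-⅛))*(1/17328) = -1353/8*1/17328 = -451/46208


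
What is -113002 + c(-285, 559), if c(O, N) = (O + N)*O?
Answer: -191092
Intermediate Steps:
c(O, N) = O*(N + O) (c(O, N) = (N + O)*O = O*(N + O))
-113002 + c(-285, 559) = -113002 - 285*(559 - 285) = -113002 - 285*274 = -113002 - 78090 = -191092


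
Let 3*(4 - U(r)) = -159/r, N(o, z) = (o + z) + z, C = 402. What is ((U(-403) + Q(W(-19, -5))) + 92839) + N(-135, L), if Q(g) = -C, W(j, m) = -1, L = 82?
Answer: 37265357/403 ≈ 92470.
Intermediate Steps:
N(o, z) = o + 2*z
U(r) = 4 + 53/r (U(r) = 4 - (-53)/r = 4 + 53/r)
Q(g) = -402 (Q(g) = -1*402 = -402)
((U(-403) + Q(W(-19, -5))) + 92839) + N(-135, L) = (((4 + 53/(-403)) - 402) + 92839) + (-135 + 2*82) = (((4 + 53*(-1/403)) - 402) + 92839) + (-135 + 164) = (((4 - 53/403) - 402) + 92839) + 29 = ((1559/403 - 402) + 92839) + 29 = (-160447/403 + 92839) + 29 = 37253670/403 + 29 = 37265357/403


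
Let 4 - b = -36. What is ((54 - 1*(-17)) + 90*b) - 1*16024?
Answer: -12353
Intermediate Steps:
b = 40 (b = 4 - 1*(-36) = 4 + 36 = 40)
((54 - 1*(-17)) + 90*b) - 1*16024 = ((54 - 1*(-17)) + 90*40) - 1*16024 = ((54 + 17) + 3600) - 16024 = (71 + 3600) - 16024 = 3671 - 16024 = -12353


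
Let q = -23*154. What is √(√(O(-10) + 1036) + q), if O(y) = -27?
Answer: √(-3542 + √1009) ≈ 59.247*I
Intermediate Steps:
q = -3542
√(√(O(-10) + 1036) + q) = √(√(-27 + 1036) - 3542) = √(√1009 - 3542) = √(-3542 + √1009)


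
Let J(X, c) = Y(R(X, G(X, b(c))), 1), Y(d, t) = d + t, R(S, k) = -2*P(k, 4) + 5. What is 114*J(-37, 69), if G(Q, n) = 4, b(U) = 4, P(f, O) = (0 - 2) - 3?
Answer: 1824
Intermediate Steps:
P(f, O) = -5 (P(f, O) = -2 - 3 = -5)
R(S, k) = 15 (R(S, k) = -2*(-5) + 5 = 10 + 5 = 15)
J(X, c) = 16 (J(X, c) = 15 + 1 = 16)
114*J(-37, 69) = 114*16 = 1824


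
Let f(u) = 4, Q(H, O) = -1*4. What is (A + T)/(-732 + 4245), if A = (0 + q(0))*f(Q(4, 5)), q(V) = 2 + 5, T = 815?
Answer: 281/1171 ≈ 0.23997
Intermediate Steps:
Q(H, O) = -4
q(V) = 7
A = 28 (A = (0 + 7)*4 = 7*4 = 28)
(A + T)/(-732 + 4245) = (28 + 815)/(-732 + 4245) = 843/3513 = 843*(1/3513) = 281/1171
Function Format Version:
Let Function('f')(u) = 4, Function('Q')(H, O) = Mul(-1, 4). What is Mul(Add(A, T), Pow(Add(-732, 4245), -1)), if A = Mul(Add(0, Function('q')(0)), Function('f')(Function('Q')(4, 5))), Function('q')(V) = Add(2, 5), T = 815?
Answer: Rational(281, 1171) ≈ 0.23997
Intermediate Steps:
Function('Q')(H, O) = -4
Function('q')(V) = 7
A = 28 (A = Mul(Add(0, 7), 4) = Mul(7, 4) = 28)
Mul(Add(A, T), Pow(Add(-732, 4245), -1)) = Mul(Add(28, 815), Pow(Add(-732, 4245), -1)) = Mul(843, Pow(3513, -1)) = Mul(843, Rational(1, 3513)) = Rational(281, 1171)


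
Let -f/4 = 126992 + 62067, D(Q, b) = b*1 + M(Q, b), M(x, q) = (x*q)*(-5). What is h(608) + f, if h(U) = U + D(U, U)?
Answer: -2603340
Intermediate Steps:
M(x, q) = -5*q*x (M(x, q) = (q*x)*(-5) = -5*q*x)
D(Q, b) = b - 5*Q*b (D(Q, b) = b*1 - 5*b*Q = b - 5*Q*b)
f = -756236 (f = -4*(126992 + 62067) = -4*189059 = -756236)
h(U) = U + U*(1 - 5*U)
h(608) + f = 608*(2 - 5*608) - 756236 = 608*(2 - 3040) - 756236 = 608*(-3038) - 756236 = -1847104 - 756236 = -2603340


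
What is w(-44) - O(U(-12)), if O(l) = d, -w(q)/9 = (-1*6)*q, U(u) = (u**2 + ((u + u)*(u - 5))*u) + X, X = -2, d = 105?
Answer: -2481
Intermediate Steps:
U(u) = -2 + u**2 + 2*u**2*(-5 + u) (U(u) = (u**2 + ((u + u)*(u - 5))*u) - 2 = (u**2 + ((2*u)*(-5 + u))*u) - 2 = (u**2 + (2*u*(-5 + u))*u) - 2 = (u**2 + 2*u**2*(-5 + u)) - 2 = -2 + u**2 + 2*u**2*(-5 + u))
w(q) = 54*q (w(q) = -9*(-1*6)*q = -(-54)*q = 54*q)
O(l) = 105
w(-44) - O(U(-12)) = 54*(-44) - 1*105 = -2376 - 105 = -2481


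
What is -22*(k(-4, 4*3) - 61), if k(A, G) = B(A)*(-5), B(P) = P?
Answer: 902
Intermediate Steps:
k(A, G) = -5*A (k(A, G) = A*(-5) = -5*A)
-22*(k(-4, 4*3) - 61) = -22*(-5*(-4) - 61) = -22*(20 - 61) = -22*(-41) = 902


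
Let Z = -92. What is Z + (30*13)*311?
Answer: 121198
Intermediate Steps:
Z + (30*13)*311 = -92 + (30*13)*311 = -92 + 390*311 = -92 + 121290 = 121198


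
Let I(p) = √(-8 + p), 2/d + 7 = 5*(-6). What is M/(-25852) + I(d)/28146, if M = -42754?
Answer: 21377/12926 + I*√11026/1041402 ≈ 1.6538 + 0.00010083*I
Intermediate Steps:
d = -2/37 (d = 2/(-7 + 5*(-6)) = 2/(-7 - 30) = 2/(-37) = 2*(-1/37) = -2/37 ≈ -0.054054)
M/(-25852) + I(d)/28146 = -42754/(-25852) + √(-8 - 2/37)/28146 = -42754*(-1/25852) + √(-298/37)*(1/28146) = 21377/12926 + (I*√11026/37)*(1/28146) = 21377/12926 + I*√11026/1041402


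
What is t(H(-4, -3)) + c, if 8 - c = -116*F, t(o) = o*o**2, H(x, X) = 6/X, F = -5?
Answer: -580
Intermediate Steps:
t(o) = o**3
c = -572 (c = 8 - (-116)*(-5) = 8 - 1*580 = 8 - 580 = -572)
t(H(-4, -3)) + c = (6/(-3))**3 - 572 = (6*(-1/3))**3 - 572 = (-2)**3 - 572 = -8 - 572 = -580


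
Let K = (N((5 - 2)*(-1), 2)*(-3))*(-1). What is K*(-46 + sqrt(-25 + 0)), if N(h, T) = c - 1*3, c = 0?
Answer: 414 - 45*I ≈ 414.0 - 45.0*I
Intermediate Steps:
N(h, T) = -3 (N(h, T) = 0 - 1*3 = 0 - 3 = -3)
K = -9 (K = -3*(-3)*(-1) = 9*(-1) = -9)
K*(-46 + sqrt(-25 + 0)) = -9*(-46 + sqrt(-25 + 0)) = -9*(-46 + sqrt(-25)) = -9*(-46 + 5*I) = 414 - 45*I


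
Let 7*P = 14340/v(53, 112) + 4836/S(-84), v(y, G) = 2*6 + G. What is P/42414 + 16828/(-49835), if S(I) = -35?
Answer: -72294593633/214047524474 ≈ -0.33775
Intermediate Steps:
v(y, G) = 12 + G
P = -24441/7595 (P = (14340/(12 + 112) + 4836/(-35))/7 = (14340/124 + 4836*(-1/35))/7 = (14340*(1/124) - 4836/35)/7 = (3585/31 - 4836/35)/7 = (⅐)*(-24441/1085) = -24441/7595 ≈ -3.2180)
P/42414 + 16828/(-49835) = -24441/7595/42414 + 16828/(-49835) = -24441/7595*1/42414 + 16828*(-1/49835) = -8147/107378110 - 16828/49835 = -72294593633/214047524474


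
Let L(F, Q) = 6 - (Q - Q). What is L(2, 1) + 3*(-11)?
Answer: -27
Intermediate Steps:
L(F, Q) = 6 (L(F, Q) = 6 - 1*0 = 6 + 0 = 6)
L(2, 1) + 3*(-11) = 6 + 3*(-11) = 6 - 33 = -27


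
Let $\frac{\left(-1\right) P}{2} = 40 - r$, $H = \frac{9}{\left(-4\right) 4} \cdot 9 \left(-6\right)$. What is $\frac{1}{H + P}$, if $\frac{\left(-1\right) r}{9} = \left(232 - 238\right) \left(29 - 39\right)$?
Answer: $- \frac{8}{9037} \approx -0.00088525$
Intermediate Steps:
$r = -540$ ($r = - 9 \left(232 - 238\right) \left(29 - 39\right) = - 9 \left(\left(-6\right) \left(-10\right)\right) = \left(-9\right) 60 = -540$)
$H = \frac{243}{8}$ ($H = \frac{9}{-16} \cdot 9 \left(-6\right) = 9 \left(- \frac{1}{16}\right) 9 \left(-6\right) = \left(- \frac{9}{16}\right) 9 \left(-6\right) = \left(- \frac{81}{16}\right) \left(-6\right) = \frac{243}{8} \approx 30.375$)
$P = -1160$ ($P = - 2 \left(40 - -540\right) = - 2 \left(40 + 540\right) = \left(-2\right) 580 = -1160$)
$\frac{1}{H + P} = \frac{1}{\frac{243}{8} - 1160} = \frac{1}{- \frac{9037}{8}} = - \frac{8}{9037}$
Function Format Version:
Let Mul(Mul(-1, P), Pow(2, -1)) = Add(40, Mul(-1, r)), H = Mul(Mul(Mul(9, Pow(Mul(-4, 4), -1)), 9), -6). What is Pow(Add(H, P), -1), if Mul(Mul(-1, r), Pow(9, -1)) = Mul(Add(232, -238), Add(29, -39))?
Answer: Rational(-8, 9037) ≈ -0.00088525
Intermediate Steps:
r = -540 (r = Mul(-9, Mul(Add(232, -238), Add(29, -39))) = Mul(-9, Mul(-6, -10)) = Mul(-9, 60) = -540)
H = Rational(243, 8) (H = Mul(Mul(Mul(9, Pow(-16, -1)), 9), -6) = Mul(Mul(Mul(9, Rational(-1, 16)), 9), -6) = Mul(Mul(Rational(-9, 16), 9), -6) = Mul(Rational(-81, 16), -6) = Rational(243, 8) ≈ 30.375)
P = -1160 (P = Mul(-2, Add(40, Mul(-1, -540))) = Mul(-2, Add(40, 540)) = Mul(-2, 580) = -1160)
Pow(Add(H, P), -1) = Pow(Add(Rational(243, 8), -1160), -1) = Pow(Rational(-9037, 8), -1) = Rational(-8, 9037)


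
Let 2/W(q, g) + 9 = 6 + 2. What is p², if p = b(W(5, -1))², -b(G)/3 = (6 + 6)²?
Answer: 34828517376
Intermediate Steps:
W(q, g) = -2 (W(q, g) = 2/(-9 + (6 + 2)) = 2/(-9 + 8) = 2/(-1) = 2*(-1) = -2)
b(G) = -432 (b(G) = -3*(6 + 6)² = -3*12² = -3*144 = -432)
p = 186624 (p = (-432)² = 186624)
p² = 186624² = 34828517376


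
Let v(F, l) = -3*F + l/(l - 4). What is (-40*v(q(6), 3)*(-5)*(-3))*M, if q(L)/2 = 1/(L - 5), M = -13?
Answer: -70200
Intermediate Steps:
q(L) = 2/(-5 + L) (q(L) = 2/(L - 5) = 2/(-5 + L))
v(F, l) = -3*F + l/(-4 + l)
(-40*v(q(6), 3)*(-5)*(-3))*M = -40*((3 + 12*(2/(-5 + 6)) - 3*2/(-5 + 6)*3)/(-4 + 3))*(-5)*(-3)*(-13) = -40*((3 + 12*(2/1) - 3*2/1*3)/(-1))*(-5)*(-3)*(-13) = -40*-(3 + 12*(2*1) - 3*2*1*3)*(-5)*(-3)*(-13) = -40*-(3 + 12*2 - 3*2*3)*(-5)*(-3)*(-13) = -40*-(3 + 24 - 18)*(-5)*(-3)*(-13) = -40*-1*9*(-5)*(-3)*(-13) = -40*(-9*(-5))*(-3)*(-13) = -1800*(-3)*(-13) = -40*(-135)*(-13) = 5400*(-13) = -70200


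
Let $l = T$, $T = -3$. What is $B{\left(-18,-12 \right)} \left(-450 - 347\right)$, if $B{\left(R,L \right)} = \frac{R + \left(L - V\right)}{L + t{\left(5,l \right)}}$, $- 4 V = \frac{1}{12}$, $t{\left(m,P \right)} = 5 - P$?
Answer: $- \frac{1146883}{192} \approx -5973.4$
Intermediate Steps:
$l = -3$
$V = - \frac{1}{48}$ ($V = - \frac{1}{4 \cdot 12} = \left(- \frac{1}{4}\right) \frac{1}{12} = - \frac{1}{48} \approx -0.020833$)
$B{\left(R,L \right)} = \frac{\frac{1}{48} + L + R}{8 + L}$ ($B{\left(R,L \right)} = \frac{R + \left(L - - \frac{1}{48}\right)}{L + \left(5 - -3\right)} = \frac{R + \left(L + \frac{1}{48}\right)}{L + \left(5 + 3\right)} = \frac{R + \left(\frac{1}{48} + L\right)}{L + 8} = \frac{\frac{1}{48} + L + R}{8 + L}$)
$B{\left(-18,-12 \right)} \left(-450 - 347\right) = \frac{\frac{1}{48} - 12 - 18}{8 - 12} \left(-450 - 347\right) = \frac{1}{-4} \left(- \frac{1439}{48}\right) \left(-797\right) = \left(- \frac{1}{4}\right) \left(- \frac{1439}{48}\right) \left(-797\right) = \frac{1439}{192} \left(-797\right) = - \frac{1146883}{192}$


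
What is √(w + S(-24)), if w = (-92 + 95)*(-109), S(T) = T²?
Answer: √249 ≈ 15.780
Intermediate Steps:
w = -327 (w = 3*(-109) = -327)
√(w + S(-24)) = √(-327 + (-24)²) = √(-327 + 576) = √249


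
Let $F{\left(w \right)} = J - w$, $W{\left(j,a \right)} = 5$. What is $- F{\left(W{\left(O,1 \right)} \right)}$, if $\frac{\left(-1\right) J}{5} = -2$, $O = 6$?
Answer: $-5$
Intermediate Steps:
$J = 10$ ($J = \left(-5\right) \left(-2\right) = 10$)
$F{\left(w \right)} = 10 - w$
$- F{\left(W{\left(O,1 \right)} \right)} = - (10 - 5) = \left(-1\right) 5 = -5$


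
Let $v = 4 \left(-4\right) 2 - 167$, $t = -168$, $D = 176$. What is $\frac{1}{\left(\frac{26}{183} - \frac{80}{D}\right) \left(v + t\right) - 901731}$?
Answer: $- \frac{2013}{1814953660} \approx -1.1091 \cdot 10^{-6}$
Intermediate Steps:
$v = -199$ ($v = \left(-16\right) 2 - 167 = -32 - 167 = -199$)
$\frac{1}{\left(\frac{26}{183} - \frac{80}{D}\right) \left(v + t\right) - 901731} = \frac{1}{\left(\frac{26}{183} - \frac{80}{176}\right) \left(-199 - 168\right) - 901731} = \frac{1}{\left(26 \cdot \frac{1}{183} - \frac{5}{11}\right) \left(-367\right) - 901731} = \frac{1}{\left(\frac{26}{183} - \frac{5}{11}\right) \left(-367\right) - 901731} = \frac{1}{\left(- \frac{629}{2013}\right) \left(-367\right) - 901731} = \frac{1}{\frac{230843}{2013} - 901731} = \frac{1}{- \frac{1814953660}{2013}} = - \frac{2013}{1814953660}$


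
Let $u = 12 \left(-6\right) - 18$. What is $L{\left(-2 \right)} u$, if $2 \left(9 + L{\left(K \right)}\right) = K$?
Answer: $900$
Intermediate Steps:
$u = -90$ ($u = -72 - 18 = -90$)
$L{\left(K \right)} = -9 + \frac{K}{2}$
$L{\left(-2 \right)} u = \left(-9 + \frac{1}{2} \left(-2\right)\right) \left(-90\right) = \left(-9 - 1\right) \left(-90\right) = \left(-10\right) \left(-90\right) = 900$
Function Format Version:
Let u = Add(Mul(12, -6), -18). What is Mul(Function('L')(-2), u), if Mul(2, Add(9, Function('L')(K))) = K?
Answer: 900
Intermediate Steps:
u = -90 (u = Add(-72, -18) = -90)
Function('L')(K) = Add(-9, Mul(Rational(1, 2), K))
Mul(Function('L')(-2), u) = Mul(Add(-9, Mul(Rational(1, 2), -2)), -90) = Mul(Add(-9, -1), -90) = Mul(-10, -90) = 900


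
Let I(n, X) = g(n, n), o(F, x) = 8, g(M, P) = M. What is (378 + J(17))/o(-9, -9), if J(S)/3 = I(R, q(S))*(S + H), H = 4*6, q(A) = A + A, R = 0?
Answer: 189/4 ≈ 47.250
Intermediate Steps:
q(A) = 2*A
I(n, X) = n
H = 24
J(S) = 0 (J(S) = 3*(0*(S + 24)) = 3*(0*(24 + S)) = 3*0 = 0)
(378 + J(17))/o(-9, -9) = (378 + 0)/8 = (⅛)*378 = 189/4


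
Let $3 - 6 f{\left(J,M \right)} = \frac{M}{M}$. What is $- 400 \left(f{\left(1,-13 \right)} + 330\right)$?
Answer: $- \frac{396400}{3} \approx -1.3213 \cdot 10^{5}$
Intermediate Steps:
$f{\left(J,M \right)} = \frac{1}{3}$ ($f{\left(J,M \right)} = \frac{1}{2} - \frac{M \frac{1}{M}}{6} = \frac{1}{2} - \frac{1}{6} = \frac{1}{3}$)
$- 400 \left(f{\left(1,-13 \right)} + 330\right) = - 400 \left(\frac{1}{3} + 330\right) = \left(-400\right) \frac{991}{3} = - \frac{396400}{3}$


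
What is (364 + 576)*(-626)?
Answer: -588440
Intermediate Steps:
(364 + 576)*(-626) = 940*(-626) = -588440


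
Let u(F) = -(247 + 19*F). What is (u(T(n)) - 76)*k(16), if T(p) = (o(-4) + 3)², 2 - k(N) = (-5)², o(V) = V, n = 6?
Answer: 7866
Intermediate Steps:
k(N) = -23 (k(N) = 2 - 1*(-5)² = 2 - 1*25 = 2 - 25 = -23)
T(p) = 1 (T(p) = (-4 + 3)² = (-1)² = 1)
u(F) = -247 - 19*F (u(F) = -(247 + 19*F) = -19*(13 + F) = -247 - 19*F)
(u(T(n)) - 76)*k(16) = ((-247 - 19*1) - 76)*(-23) = ((-247 - 19) - 76)*(-23) = (-266 - 76)*(-23) = -342*(-23) = 7866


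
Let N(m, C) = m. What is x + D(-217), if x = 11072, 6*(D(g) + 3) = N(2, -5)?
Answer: 33208/3 ≈ 11069.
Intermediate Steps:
D(g) = -8/3 (D(g) = -3 + (⅙)*2 = -3 + ⅓ = -8/3)
x + D(-217) = 11072 - 8/3 = 33208/3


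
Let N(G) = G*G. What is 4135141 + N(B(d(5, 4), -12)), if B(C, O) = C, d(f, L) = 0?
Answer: 4135141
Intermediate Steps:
N(G) = G**2
4135141 + N(B(d(5, 4), -12)) = 4135141 + 0**2 = 4135141 + 0 = 4135141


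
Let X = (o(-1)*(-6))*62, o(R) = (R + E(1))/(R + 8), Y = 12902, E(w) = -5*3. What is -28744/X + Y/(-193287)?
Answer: -541217825/15978392 ≈ -33.872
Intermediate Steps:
E(w) = -15
o(R) = (-15 + R)/(8 + R) (o(R) = (R - 15)/(R + 8) = (-15 + R)/(8 + R))
X = 5952/7 (X = (((-15 - 1)/(8 - 1))*(-6))*62 = ((-16/7)*(-6))*62 = (((1/7)*(-16))*(-6))*62 = -16/7*(-6)*62 = (96/7)*62 = 5952/7 ≈ 850.29)
-28744/X + Y/(-193287) = -28744/5952/7 + 12902/(-193287) = -28744*7/5952 + 12902*(-1/193287) = -25151/744 - 12902/193287 = -541217825/15978392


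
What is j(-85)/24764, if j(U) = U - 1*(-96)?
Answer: 11/24764 ≈ 0.00044419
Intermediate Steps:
j(U) = 96 + U (j(U) = U + 96 = 96 + U)
j(-85)/24764 = (96 - 85)/24764 = 11*(1/24764) = 11/24764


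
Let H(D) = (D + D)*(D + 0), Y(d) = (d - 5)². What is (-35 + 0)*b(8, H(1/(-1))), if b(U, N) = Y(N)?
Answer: -315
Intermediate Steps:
Y(d) = (-5 + d)²
H(D) = 2*D² (H(D) = (2*D)*D = 2*D²)
b(U, N) = (-5 + N)²
(-35 + 0)*b(8, H(1/(-1))) = (-35 + 0)*(-5 + 2*(1/(-1))²)² = -35*(-5 + 2*(-1)²)² = -35*(-5 + 2*1)² = -35*(-5 + 2)² = -35*(-3)² = -35*9 = -315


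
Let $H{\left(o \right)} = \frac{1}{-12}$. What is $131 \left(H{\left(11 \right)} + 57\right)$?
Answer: $\frac{89473}{12} \approx 7456.1$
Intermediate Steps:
$H{\left(o \right)} = - \frac{1}{12}$
$131 \left(H{\left(11 \right)} + 57\right) = 131 \left(- \frac{1}{12} + 57\right) = 131 \cdot \frac{683}{12} = \frac{89473}{12}$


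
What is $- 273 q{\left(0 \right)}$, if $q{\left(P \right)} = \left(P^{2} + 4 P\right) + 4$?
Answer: $-1092$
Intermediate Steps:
$q{\left(P \right)} = 4 + P^{2} + 4 P$
$- 273 q{\left(0 \right)} = - 273 \left(4 + 0^{2} + 4 \cdot 0\right) = - 273 \left(4 + 0 + 0\right) = \left(-273\right) 4 = -1092$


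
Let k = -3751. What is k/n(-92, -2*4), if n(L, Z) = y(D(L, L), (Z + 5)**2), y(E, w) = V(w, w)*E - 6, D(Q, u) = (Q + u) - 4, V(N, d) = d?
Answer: 3751/1698 ≈ 2.2091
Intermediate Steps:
D(Q, u) = -4 + Q + u
y(E, w) = -6 + E*w (y(E, w) = w*E - 6 = E*w - 6 = -6 + E*w)
n(L, Z) = -6 + (5 + Z)**2*(-4 + 2*L) (n(L, Z) = -6 + (-4 + L + L)*(Z + 5)**2 = -6 + (-4 + 2*L)*(5 + Z)**2 = -6 + (5 + Z)**2*(-4 + 2*L))
k/n(-92, -2*4) = -3751/(-6 + 2*(5 - 2*4)**2*(-2 - 92)) = -3751/(-6 + 2*(5 - 8)**2*(-94)) = -3751/(-6 + 2*(-3)**2*(-94)) = -3751/(-6 + 2*9*(-94)) = -3751/(-6 - 1692) = -3751/(-1698) = -3751*(-1/1698) = 3751/1698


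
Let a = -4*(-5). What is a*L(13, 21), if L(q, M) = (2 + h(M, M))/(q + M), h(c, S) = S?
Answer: 230/17 ≈ 13.529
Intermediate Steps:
a = 20
L(q, M) = (2 + M)/(M + q) (L(q, M) = (2 + M)/(q + M) = (2 + M)/(M + q))
a*L(13, 21) = 20*((2 + 21)/(21 + 13)) = 20*(23/34) = 230/17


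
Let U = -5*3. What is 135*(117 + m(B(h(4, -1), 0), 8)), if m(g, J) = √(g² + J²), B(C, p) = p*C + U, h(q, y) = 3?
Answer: 18090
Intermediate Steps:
U = -15
B(C, p) = -15 + C*p (B(C, p) = p*C - 15 = C*p - 15 = -15 + C*p)
m(g, J) = √(J² + g²)
135*(117 + m(B(h(4, -1), 0), 8)) = 135*(117 + √(8² + (-15 + 3*0)²)) = 135*(117 + √(64 + (-15 + 0)²)) = 135*(117 + √(64 + (-15)²)) = 135*(117 + √(64 + 225)) = 135*(117 + √289) = 135*(117 + 17) = 135*134 = 18090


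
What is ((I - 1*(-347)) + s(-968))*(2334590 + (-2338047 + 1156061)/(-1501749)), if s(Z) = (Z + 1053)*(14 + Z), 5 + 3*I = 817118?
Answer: 74649100036745632/166861 ≈ 4.4737e+11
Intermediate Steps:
I = 272371 (I = -5/3 + (⅓)*817118 = -5/3 + 817118/3 = 272371)
s(Z) = (14 + Z)*(1053 + Z) (s(Z) = (1053 + Z)*(14 + Z) = (14 + Z)*(1053 + Z))
((I - 1*(-347)) + s(-968))*(2334590 + (-2338047 + 1156061)/(-1501749)) = ((272371 - 1*(-347)) + (14742 + (-968)² + 1067*(-968)))*(2334590 + (-2338047 + 1156061)/(-1501749)) = ((272371 + 347) + (14742 + 937024 - 1032856))*(2334590 - 1181986*(-1/1501749)) = (272718 - 81090)*(2334590 + 1181986/1501749) = 191628*(3505969379896/1501749) = 74649100036745632/166861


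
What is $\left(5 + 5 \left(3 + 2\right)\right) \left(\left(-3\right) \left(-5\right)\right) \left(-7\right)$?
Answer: $-3150$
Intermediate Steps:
$\left(5 + 5 \left(3 + 2\right)\right) \left(\left(-3\right) \left(-5\right)\right) \left(-7\right) = \left(5 + 5 \cdot 5\right) 15 \left(-7\right) = \left(5 + 25\right) 15 \left(-7\right) = 30 \cdot 15 \left(-7\right) = 450 \left(-7\right) = -3150$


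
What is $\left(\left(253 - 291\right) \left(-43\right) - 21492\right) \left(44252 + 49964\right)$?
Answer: $-1870941328$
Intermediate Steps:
$\left(\left(253 - 291\right) \left(-43\right) - 21492\right) \left(44252 + 49964\right) = \left(\left(-38\right) \left(-43\right) - 21492\right) 94216 = \left(1634 - 21492\right) 94216 = \left(-19858\right) 94216 = -1870941328$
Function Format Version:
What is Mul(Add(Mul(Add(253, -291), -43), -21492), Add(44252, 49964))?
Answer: -1870941328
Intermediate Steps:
Mul(Add(Mul(Add(253, -291), -43), -21492), Add(44252, 49964)) = Mul(Add(Mul(-38, -43), -21492), 94216) = Mul(Add(1634, -21492), 94216) = Mul(-19858, 94216) = -1870941328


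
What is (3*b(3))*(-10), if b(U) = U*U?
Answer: -270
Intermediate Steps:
b(U) = U²
(3*b(3))*(-10) = (3*3²)*(-10) = (3*9)*(-10) = 27*(-10) = -270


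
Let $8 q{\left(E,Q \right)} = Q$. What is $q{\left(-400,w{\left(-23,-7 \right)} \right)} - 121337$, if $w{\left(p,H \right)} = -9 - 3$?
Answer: $- \frac{242677}{2} \approx -1.2134 \cdot 10^{5}$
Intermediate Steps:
$w{\left(p,H \right)} = -12$
$q{\left(E,Q \right)} = \frac{Q}{8}$
$q{\left(-400,w{\left(-23,-7 \right)} \right)} - 121337 = \frac{1}{8} \left(-12\right) - 121337 = - \frac{3}{2} - 121337 = - \frac{242677}{2}$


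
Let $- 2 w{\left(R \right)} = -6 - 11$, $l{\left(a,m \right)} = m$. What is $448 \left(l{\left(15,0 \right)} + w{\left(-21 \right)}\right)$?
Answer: $3808$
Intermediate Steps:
$w{\left(R \right)} = \frac{17}{2}$ ($w{\left(R \right)} = - \frac{-6 - 11}{2} = \left(- \frac{1}{2}\right) \left(-17\right) = \frac{17}{2}$)
$448 \left(l{\left(15,0 \right)} + w{\left(-21 \right)}\right) = 448 \left(0 + \frac{17}{2}\right) = 448 \cdot \frac{17}{2} = 3808$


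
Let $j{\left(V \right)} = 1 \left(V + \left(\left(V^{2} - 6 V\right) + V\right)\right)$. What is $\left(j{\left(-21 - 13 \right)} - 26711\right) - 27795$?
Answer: $-53214$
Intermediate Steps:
$j{\left(V \right)} = V^{2} - 4 V$ ($j{\left(V \right)} = 1 \left(V + \left(V^{2} - 5 V\right)\right) = 1 \left(V^{2} - 4 V\right) = V^{2} - 4 V$)
$\left(j{\left(-21 - 13 \right)} - 26711\right) - 27795 = \left(\left(-21 - 13\right) \left(-4 - 34\right) - 26711\right) - 27795 = \left(- 34 \left(-4 - 34\right) - 26711\right) - 27795 = \left(\left(-34\right) \left(-38\right) - 26711\right) - 27795 = \left(1292 - 26711\right) - 27795 = -25419 - 27795 = -53214$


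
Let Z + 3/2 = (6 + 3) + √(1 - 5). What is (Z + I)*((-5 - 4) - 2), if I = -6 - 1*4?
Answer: 55/2 - 22*I ≈ 27.5 - 22.0*I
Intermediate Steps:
I = -10 (I = -6 - 4 = -10)
Z = 15/2 + 2*I (Z = -3/2 + ((6 + 3) + √(1 - 5)) = -3/2 + (9 + √(-4)) = -3/2 + (9 + 2*I) = 15/2 + 2*I ≈ 7.5 + 2.0*I)
(Z + I)*((-5 - 4) - 2) = ((15/2 + 2*I) - 10)*((-5 - 4) - 2) = (-5/2 + 2*I)*(-9 - 2) = (-5/2 + 2*I)*(-11) = 55/2 - 22*I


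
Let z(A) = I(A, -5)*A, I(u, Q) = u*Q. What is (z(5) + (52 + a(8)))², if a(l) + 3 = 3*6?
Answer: 3364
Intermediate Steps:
I(u, Q) = Q*u
z(A) = -5*A² (z(A) = (-5*A)*A = -5*A²)
a(l) = 15 (a(l) = -3 + 3*6 = -3 + 18 = 15)
(z(5) + (52 + a(8)))² = (-5*5² + (52 + 15))² = (-5*25 + 67)² = (-125 + 67)² = (-58)² = 3364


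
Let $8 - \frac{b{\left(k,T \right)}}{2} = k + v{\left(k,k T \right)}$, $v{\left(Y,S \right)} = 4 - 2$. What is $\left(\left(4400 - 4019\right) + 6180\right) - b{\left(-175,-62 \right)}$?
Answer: $6199$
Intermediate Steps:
$v{\left(Y,S \right)} = 2$
$b{\left(k,T \right)} = 12 - 2 k$ ($b{\left(k,T \right)} = 16 - 2 \left(k + 2\right) = 16 - 2 \left(2 + k\right) = 16 - \left(4 + 2 k\right) = 12 - 2 k$)
$\left(\left(4400 - 4019\right) + 6180\right) - b{\left(-175,-62 \right)} = \left(\left(4400 - 4019\right) + 6180\right) - \left(12 - -350\right) = \left(381 + 6180\right) - \left(12 + 350\right) = 6561 - 362 = 6199$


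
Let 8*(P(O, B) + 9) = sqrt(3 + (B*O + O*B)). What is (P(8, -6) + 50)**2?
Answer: (328 + I*sqrt(93))**2/64 ≈ 1679.5 + 98.847*I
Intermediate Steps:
P(O, B) = -9 + sqrt(3 + 2*B*O)/8 (P(O, B) = -9 + sqrt(3 + (B*O + O*B))/8 = -9 + sqrt(3 + (B*O + B*O))/8 = -9 + sqrt(3 + 2*B*O)/8)
(P(8, -6) + 50)**2 = ((-9 + sqrt(3 + 2*(-6)*8)/8) + 50)**2 = ((-9 + sqrt(3 - 96)/8) + 50)**2 = ((-9 + sqrt(-93)/8) + 50)**2 = ((-9 + (I*sqrt(93))/8) + 50)**2 = ((-9 + I*sqrt(93)/8) + 50)**2 = (41 + I*sqrt(93)/8)**2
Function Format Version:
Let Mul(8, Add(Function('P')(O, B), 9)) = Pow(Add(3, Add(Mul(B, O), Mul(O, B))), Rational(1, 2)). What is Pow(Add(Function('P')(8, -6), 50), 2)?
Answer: Mul(Rational(1, 64), Pow(Add(328, Mul(I, Pow(93, Rational(1, 2)))), 2)) ≈ Add(1679.5, Mul(98.847, I))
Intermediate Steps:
Function('P')(O, B) = Add(-9, Mul(Rational(1, 8), Pow(Add(3, Mul(2, B, O)), Rational(1, 2)))) (Function('P')(O, B) = Add(-9, Mul(Rational(1, 8), Pow(Add(3, Add(Mul(B, O), Mul(O, B))), Rational(1, 2)))) = Add(-9, Mul(Rational(1, 8), Pow(Add(3, Add(Mul(B, O), Mul(B, O))), Rational(1, 2)))) = Add(-9, Mul(Rational(1, 8), Pow(Add(3, Mul(2, B, O)), Rational(1, 2)))))
Pow(Add(Function('P')(8, -6), 50), 2) = Pow(Add(Add(-9, Mul(Rational(1, 8), Pow(Add(3, Mul(2, -6, 8)), Rational(1, 2)))), 50), 2) = Pow(Add(Add(-9, Mul(Rational(1, 8), Pow(Add(3, -96), Rational(1, 2)))), 50), 2) = Pow(Add(Add(-9, Mul(Rational(1, 8), Pow(-93, Rational(1, 2)))), 50), 2) = Pow(Add(Add(-9, Mul(Rational(1, 8), Mul(I, Pow(93, Rational(1, 2))))), 50), 2) = Pow(Add(Add(-9, Mul(Rational(1, 8), I, Pow(93, Rational(1, 2)))), 50), 2) = Pow(Add(41, Mul(Rational(1, 8), I, Pow(93, Rational(1, 2)))), 2)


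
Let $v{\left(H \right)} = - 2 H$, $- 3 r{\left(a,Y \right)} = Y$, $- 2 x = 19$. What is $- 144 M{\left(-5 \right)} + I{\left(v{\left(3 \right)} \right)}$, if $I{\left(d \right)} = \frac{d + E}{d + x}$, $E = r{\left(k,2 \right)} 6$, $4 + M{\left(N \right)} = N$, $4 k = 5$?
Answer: $\frac{40196}{31} \approx 1296.6$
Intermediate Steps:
$x = - \frac{19}{2}$ ($x = \left(- \frac{1}{2}\right) 19 = - \frac{19}{2} \approx -9.5$)
$k = \frac{5}{4}$ ($k = \frac{1}{4} \cdot 5 = \frac{5}{4} \approx 1.25$)
$r{\left(a,Y \right)} = - \frac{Y}{3}$
$M{\left(N \right)} = -4 + N$
$E = -4$ ($E = \left(- \frac{1}{3}\right) 2 \cdot 6 = \left(- \frac{2}{3}\right) 6 = -4$)
$I{\left(d \right)} = \frac{-4 + d}{- \frac{19}{2} + d}$ ($I{\left(d \right)} = \frac{d - 4}{d - \frac{19}{2}} = \frac{-4 + d}{- \frac{19}{2} + d}$)
$- 144 M{\left(-5 \right)} + I{\left(v{\left(3 \right)} \right)} = - 144 \left(-4 - 5\right) + \frac{2 \left(-4 - 6\right)}{-19 + 2 \left(\left(-2\right) 3\right)} = \left(-144\right) \left(-9\right) + \frac{2 \left(-4 - 6\right)}{-19 + 2 \left(-6\right)} = 1296 + 2 \frac{1}{-19 - 12} \left(-10\right) = 1296 + 2 \frac{1}{-31} \left(-10\right) = 1296 + 2 \left(- \frac{1}{31}\right) \left(-10\right) = 1296 + \frac{20}{31} = \frac{40196}{31}$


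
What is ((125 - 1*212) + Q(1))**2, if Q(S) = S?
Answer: 7396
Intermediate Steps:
((125 - 1*212) + Q(1))**2 = ((125 - 1*212) + 1)**2 = ((125 - 212) + 1)**2 = (-87 + 1)**2 = (-86)**2 = 7396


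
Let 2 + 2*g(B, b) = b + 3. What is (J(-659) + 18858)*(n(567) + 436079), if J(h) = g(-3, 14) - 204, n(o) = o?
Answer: 8148469329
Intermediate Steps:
g(B, b) = ½ + b/2 (g(B, b) = -1 + (b + 3)/2 = -1 + (3 + b)/2 = -1 + (3/2 + b/2) = ½ + b/2)
J(h) = -393/2 (J(h) = (½ + (½)*14) - 204 = (½ + 7) - 204 = 15/2 - 204 = -393/2)
(J(-659) + 18858)*(n(567) + 436079) = (-393/2 + 18858)*(567 + 436079) = (37323/2)*436646 = 8148469329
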